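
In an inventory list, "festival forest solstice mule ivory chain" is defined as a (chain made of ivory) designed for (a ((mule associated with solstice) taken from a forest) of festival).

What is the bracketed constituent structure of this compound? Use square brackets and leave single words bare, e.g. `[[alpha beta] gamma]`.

At the top level: head "chain" (specifically "ivory chain"); modifier "festival forest solstice mule".
Inside "festival forest solstice mule": head "mule" (specifically "forest solstice mule"), modifier "festival".
Inside "forest solstice mule": head "mule" (specifically "solstice mule"), modifier "forest".
Inside "solstice mule": head "mule", modifier "solstice".
Inside "ivory chain": head "chain", modifier "ivory".
Putting it together: [[festival [forest [solstice mule]]] [ivory chain]].

[[festival [forest [solstice mule]]] [ivory chain]]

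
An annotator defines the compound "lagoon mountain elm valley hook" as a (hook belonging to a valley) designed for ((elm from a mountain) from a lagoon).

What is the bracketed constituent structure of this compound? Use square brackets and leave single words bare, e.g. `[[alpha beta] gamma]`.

[[lagoon [mountain elm]] [valley hook]]

The outermost head in the paraphrase is "hook" (specifically "valley hook"), modified by "lagoon mountain elm".
"lagoon mountain elm" → head "elm" (specifically "mountain elm"), modifier "lagoon".
"mountain elm" → head "elm", modifier "mountain".
"valley hook" → head "hook", modifier "valley".
Assembled: [[lagoon [mountain elm]] [valley hook]].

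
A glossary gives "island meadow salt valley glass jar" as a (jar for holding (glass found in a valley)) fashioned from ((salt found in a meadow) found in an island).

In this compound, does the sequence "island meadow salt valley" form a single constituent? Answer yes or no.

The top-level split is [island meadow salt] [valley glass jar]; the full structure is [[island [meadow salt]] [[valley glass] jar]].
"island meadow salt valley" straddles a constituent boundary, so it is not a single unit.

no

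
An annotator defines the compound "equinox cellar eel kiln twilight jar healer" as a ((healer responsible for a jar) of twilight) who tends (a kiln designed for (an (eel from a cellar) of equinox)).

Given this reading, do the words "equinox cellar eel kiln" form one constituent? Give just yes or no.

yes

The paraphrase groups the words so that "equinox cellar eel kiln" is one unit: it corresponds to a single parenthesized sub-phrase.
The full structure is [[[equinox [cellar eel]] kiln] [twilight [jar healer]]], in which [equinox cellar eel kiln] is a constituent.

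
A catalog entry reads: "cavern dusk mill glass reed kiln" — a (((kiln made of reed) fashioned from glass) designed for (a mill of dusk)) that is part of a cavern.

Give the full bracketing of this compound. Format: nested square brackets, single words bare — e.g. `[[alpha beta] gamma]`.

[cavern [[dusk mill] [glass [reed kiln]]]]

The outermost head in the paraphrase is "kiln" (specifically "dusk mill glass reed kiln"), modified by "cavern".
Within "dusk mill glass reed kiln", the head is "kiln" (specifically "glass reed kiln") and the modifier is "dusk mill".
Within "dusk mill", the head is "mill" and the modifier is "dusk".
Within "glass reed kiln", the head is "kiln" (specifically "reed kiln") and the modifier is "glass".
Within "reed kiln", the head is "kiln" and the modifier is "reed".
So the structure is [cavern [[dusk mill] [glass [reed kiln]]]].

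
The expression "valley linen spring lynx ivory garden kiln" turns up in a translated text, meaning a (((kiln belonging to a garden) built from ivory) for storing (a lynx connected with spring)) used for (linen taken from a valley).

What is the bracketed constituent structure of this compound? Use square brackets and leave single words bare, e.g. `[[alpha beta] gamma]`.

The outermost head in the paraphrase is "kiln" (specifically "spring lynx ivory garden kiln"), modified by "valley linen".
"valley linen" → head "linen", modifier "valley".
"spring lynx ivory garden kiln" → head "kiln" (specifically "ivory garden kiln"), modifier "spring lynx".
"spring lynx" → head "lynx", modifier "spring".
"ivory garden kiln" → head "kiln" (specifically "garden kiln"), modifier "ivory".
"garden kiln" → head "kiln", modifier "garden".
Assembled: [[valley linen] [[spring lynx] [ivory [garden kiln]]]].

[[valley linen] [[spring lynx] [ivory [garden kiln]]]]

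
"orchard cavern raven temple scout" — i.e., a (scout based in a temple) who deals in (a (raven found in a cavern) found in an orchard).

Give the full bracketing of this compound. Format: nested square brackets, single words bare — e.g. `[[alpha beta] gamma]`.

[[orchard [cavern raven]] [temple scout]]

The outermost head in the paraphrase is "scout" (specifically "temple scout"), modified by "orchard cavern raven".
Inside "orchard cavern raven": head "raven" (specifically "cavern raven"), modifier "orchard".
Inside "cavern raven": head "raven", modifier "cavern".
Inside "temple scout": head "scout", modifier "temple".
Putting it together: [[orchard [cavern raven]] [temple scout]].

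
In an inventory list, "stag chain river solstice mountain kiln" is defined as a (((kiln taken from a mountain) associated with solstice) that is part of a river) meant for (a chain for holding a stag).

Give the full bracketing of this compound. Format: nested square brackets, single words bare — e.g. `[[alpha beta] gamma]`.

Whole compound: head "kiln" (specifically "river solstice mountain kiln"), modifier "stag chain".
Within "stag chain", the head is "chain" and the modifier is "stag".
Within "river solstice mountain kiln", the head is "kiln" (specifically "solstice mountain kiln") and the modifier is "river".
Within "solstice mountain kiln", the head is "kiln" (specifically "mountain kiln") and the modifier is "solstice".
Within "mountain kiln", the head is "kiln" and the modifier is "mountain".
Putting it together: [[stag chain] [river [solstice [mountain kiln]]]].

[[stag chain] [river [solstice [mountain kiln]]]]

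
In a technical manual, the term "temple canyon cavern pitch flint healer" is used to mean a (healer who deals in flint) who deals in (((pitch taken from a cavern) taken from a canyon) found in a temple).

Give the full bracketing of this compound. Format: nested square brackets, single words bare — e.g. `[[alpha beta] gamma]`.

[[temple [canyon [cavern pitch]]] [flint healer]]

Whole compound: head "healer" (specifically "flint healer"), modifier "temple canyon cavern pitch".
Within "temple canyon cavern pitch", the head is "pitch" (specifically "canyon cavern pitch") and the modifier is "temple".
Within "canyon cavern pitch", the head is "pitch" (specifically "cavern pitch") and the modifier is "canyon".
Within "cavern pitch", the head is "pitch" and the modifier is "cavern".
Within "flint healer", the head is "healer" and the modifier is "flint".
Putting it together: [[temple [canyon [cavern pitch]]] [flint healer]].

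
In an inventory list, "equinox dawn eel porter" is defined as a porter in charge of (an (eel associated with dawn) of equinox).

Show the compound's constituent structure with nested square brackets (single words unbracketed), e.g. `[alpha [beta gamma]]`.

[[equinox [dawn eel]] porter]

At the top level: head "porter"; modifier "equinox dawn eel".
"equinox dawn eel" → head "eel" (specifically "dawn eel"), modifier "equinox".
"dawn eel" → head "eel", modifier "dawn".
Assembled: [[equinox [dawn eel]] porter].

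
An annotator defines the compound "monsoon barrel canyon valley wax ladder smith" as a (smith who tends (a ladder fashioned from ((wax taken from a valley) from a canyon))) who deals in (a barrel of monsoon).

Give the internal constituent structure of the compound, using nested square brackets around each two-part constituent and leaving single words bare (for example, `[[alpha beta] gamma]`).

[[monsoon barrel] [[[canyon [valley wax]] ladder] smith]]

Overall it is a kind of smith (specifically "canyon valley wax ladder smith"); the modifier is "monsoon barrel".
Within "monsoon barrel", the head is "barrel" and the modifier is "monsoon".
Within "canyon valley wax ladder smith", the head is "smith" and the modifier is "canyon valley wax ladder".
Within "canyon valley wax ladder", the head is "ladder" and the modifier is "canyon valley wax".
Within "canyon valley wax", the head is "wax" (specifically "valley wax") and the modifier is "canyon".
Within "valley wax", the head is "wax" and the modifier is "valley".
Putting it together: [[monsoon barrel] [[[canyon [valley wax]] ladder] smith]].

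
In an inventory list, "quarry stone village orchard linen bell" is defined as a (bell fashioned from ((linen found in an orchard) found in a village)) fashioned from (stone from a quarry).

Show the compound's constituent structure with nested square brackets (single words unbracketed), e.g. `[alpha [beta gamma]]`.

[[quarry stone] [[village [orchard linen]] bell]]

Whole compound: head "bell" (specifically "village orchard linen bell"), modifier "quarry stone".
"quarry stone" → head "stone", modifier "quarry".
"village orchard linen bell" → head "bell", modifier "village orchard linen".
"village orchard linen" → head "linen" (specifically "orchard linen"), modifier "village".
"orchard linen" → head "linen", modifier "orchard".
Putting it together: [[quarry stone] [[village [orchard linen]] bell]].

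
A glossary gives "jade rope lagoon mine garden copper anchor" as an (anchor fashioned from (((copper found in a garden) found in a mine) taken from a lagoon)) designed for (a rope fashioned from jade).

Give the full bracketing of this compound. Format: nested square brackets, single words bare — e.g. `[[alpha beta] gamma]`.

Whole compound: head "anchor" (specifically "lagoon mine garden copper anchor"), modifier "jade rope".
Within "jade rope", the head is "rope" and the modifier is "jade".
Within "lagoon mine garden copper anchor", the head is "anchor" and the modifier is "lagoon mine garden copper".
Within "lagoon mine garden copper", the head is "copper" (specifically "mine garden copper") and the modifier is "lagoon".
Within "mine garden copper", the head is "copper" (specifically "garden copper") and the modifier is "mine".
Within "garden copper", the head is "copper" and the modifier is "garden".
So the structure is [[jade rope] [[lagoon [mine [garden copper]]] anchor]].

[[jade rope] [[lagoon [mine [garden copper]]] anchor]]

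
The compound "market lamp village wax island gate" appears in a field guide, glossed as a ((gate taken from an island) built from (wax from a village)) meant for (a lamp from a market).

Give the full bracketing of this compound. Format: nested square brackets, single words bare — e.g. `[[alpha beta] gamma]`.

[[market lamp] [[village wax] [island gate]]]

The outermost head in the paraphrase is "gate" (specifically "village wax island gate"), modified by "market lamp".
Inside "market lamp": head "lamp", modifier "market".
Inside "village wax island gate": head "gate" (specifically "island gate"), modifier "village wax".
Inside "village wax": head "wax", modifier "village".
Inside "island gate": head "gate", modifier "island".
So the structure is [[market lamp] [[village wax] [island gate]]].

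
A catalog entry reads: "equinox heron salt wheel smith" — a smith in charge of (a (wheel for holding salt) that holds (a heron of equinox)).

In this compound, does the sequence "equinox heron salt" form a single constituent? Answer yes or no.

no

The top-level split is [equinox heron salt wheel] [smith]; the full structure is [[[equinox heron] [salt wheel]] smith].
"equinox heron salt" straddles a constituent boundary, so it is not a single unit.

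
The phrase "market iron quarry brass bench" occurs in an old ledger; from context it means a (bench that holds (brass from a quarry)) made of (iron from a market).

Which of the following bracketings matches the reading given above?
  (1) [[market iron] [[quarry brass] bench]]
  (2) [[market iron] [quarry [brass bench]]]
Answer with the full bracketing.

[[market iron] [[quarry brass] bench]]

The paraphrase's head is the "bench" part ("quarry brass bench"); its modifier is "market iron".
That top-level split, carried through the inner groups, gives [[market iron] [[quarry brass] bench]].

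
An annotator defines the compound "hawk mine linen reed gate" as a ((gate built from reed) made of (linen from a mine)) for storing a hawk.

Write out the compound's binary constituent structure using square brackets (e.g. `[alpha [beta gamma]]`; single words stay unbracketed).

[hawk [[mine linen] [reed gate]]]

At the top level: head "gate" (specifically "mine linen reed gate"); modifier "hawk".
Inside "mine linen reed gate": head "gate" (specifically "reed gate"), modifier "mine linen".
Inside "mine linen": head "linen", modifier "mine".
Inside "reed gate": head "gate", modifier "reed".
Assembled: [hawk [[mine linen] [reed gate]]].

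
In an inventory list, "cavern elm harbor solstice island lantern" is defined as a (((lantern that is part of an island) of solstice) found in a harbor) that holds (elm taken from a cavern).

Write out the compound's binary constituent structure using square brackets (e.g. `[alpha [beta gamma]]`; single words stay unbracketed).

Overall it is a kind of lantern (specifically "harbor solstice island lantern"); the modifier is "cavern elm".
Inside "cavern elm": head "elm", modifier "cavern".
Inside "harbor solstice island lantern": head "lantern" (specifically "solstice island lantern"), modifier "harbor".
Inside "solstice island lantern": head "lantern" (specifically "island lantern"), modifier "solstice".
Inside "island lantern": head "lantern", modifier "island".
Putting it together: [[cavern elm] [harbor [solstice [island lantern]]]].

[[cavern elm] [harbor [solstice [island lantern]]]]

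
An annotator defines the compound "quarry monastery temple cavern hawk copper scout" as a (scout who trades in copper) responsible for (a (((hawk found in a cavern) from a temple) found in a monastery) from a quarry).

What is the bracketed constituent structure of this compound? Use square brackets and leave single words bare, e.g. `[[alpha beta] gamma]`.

At the top level: head "scout" (specifically "copper scout"); modifier "quarry monastery temple cavern hawk".
Inside "quarry monastery temple cavern hawk": head "hawk" (specifically "monastery temple cavern hawk"), modifier "quarry".
Inside "monastery temple cavern hawk": head "hawk" (specifically "temple cavern hawk"), modifier "monastery".
Inside "temple cavern hawk": head "hawk" (specifically "cavern hawk"), modifier "temple".
Inside "cavern hawk": head "hawk", modifier "cavern".
Inside "copper scout": head "scout", modifier "copper".
Assembled: [[quarry [monastery [temple [cavern hawk]]]] [copper scout]].

[[quarry [monastery [temple [cavern hawk]]]] [copper scout]]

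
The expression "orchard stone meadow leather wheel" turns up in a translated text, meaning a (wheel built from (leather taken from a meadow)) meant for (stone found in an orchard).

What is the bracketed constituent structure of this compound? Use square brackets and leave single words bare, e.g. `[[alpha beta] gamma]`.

The outermost head in the paraphrase is "wheel" (specifically "meadow leather wheel"), modified by "orchard stone".
"orchard stone" → head "stone", modifier "orchard".
"meadow leather wheel" → head "wheel", modifier "meadow leather".
"meadow leather" → head "leather", modifier "meadow".
Assembled: [[orchard stone] [[meadow leather] wheel]].

[[orchard stone] [[meadow leather] wheel]]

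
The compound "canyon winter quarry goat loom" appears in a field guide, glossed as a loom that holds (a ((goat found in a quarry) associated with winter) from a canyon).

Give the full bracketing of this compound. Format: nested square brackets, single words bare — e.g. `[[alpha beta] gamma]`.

At the top level: head "loom"; modifier "canyon winter quarry goat".
Within "canyon winter quarry goat", the head is "goat" (specifically "winter quarry goat") and the modifier is "canyon".
Within "winter quarry goat", the head is "goat" (specifically "quarry goat") and the modifier is "winter".
Within "quarry goat", the head is "goat" and the modifier is "quarry".
Assembled: [[canyon [winter [quarry goat]]] loom].

[[canyon [winter [quarry goat]]] loom]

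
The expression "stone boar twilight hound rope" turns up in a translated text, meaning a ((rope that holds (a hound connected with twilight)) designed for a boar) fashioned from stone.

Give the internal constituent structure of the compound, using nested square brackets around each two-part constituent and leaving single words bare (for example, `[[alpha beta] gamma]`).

[stone [boar [[twilight hound] rope]]]

The outermost head in the paraphrase is "rope" (specifically "boar twilight hound rope"), modified by "stone".
"boar twilight hound rope" → head "rope" (specifically "twilight hound rope"), modifier "boar".
"twilight hound rope" → head "rope", modifier "twilight hound".
"twilight hound" → head "hound", modifier "twilight".
Assembled: [stone [boar [[twilight hound] rope]]].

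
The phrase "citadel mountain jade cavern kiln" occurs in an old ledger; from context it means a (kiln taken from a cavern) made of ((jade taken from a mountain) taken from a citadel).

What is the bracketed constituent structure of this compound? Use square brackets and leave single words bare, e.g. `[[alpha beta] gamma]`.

Overall it is a kind of kiln (specifically "cavern kiln"); the modifier is "citadel mountain jade".
"citadel mountain jade" → head "jade" (specifically "mountain jade"), modifier "citadel".
"mountain jade" → head "jade", modifier "mountain".
"cavern kiln" → head "kiln", modifier "cavern".
Assembled: [[citadel [mountain jade]] [cavern kiln]].

[[citadel [mountain jade]] [cavern kiln]]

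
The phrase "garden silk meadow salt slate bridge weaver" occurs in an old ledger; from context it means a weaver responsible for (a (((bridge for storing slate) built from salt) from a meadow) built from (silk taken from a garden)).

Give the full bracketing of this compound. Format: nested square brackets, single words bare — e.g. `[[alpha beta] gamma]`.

At the top level: head "weaver"; modifier "garden silk meadow salt slate bridge".
"garden silk meadow salt slate bridge" → head "bridge" (specifically "meadow salt slate bridge"), modifier "garden silk".
"garden silk" → head "silk", modifier "garden".
"meadow salt slate bridge" → head "bridge" (specifically "salt slate bridge"), modifier "meadow".
"salt slate bridge" → head "bridge" (specifically "slate bridge"), modifier "salt".
"slate bridge" → head "bridge", modifier "slate".
Putting it together: [[[garden silk] [meadow [salt [slate bridge]]]] weaver].

[[[garden silk] [meadow [salt [slate bridge]]]] weaver]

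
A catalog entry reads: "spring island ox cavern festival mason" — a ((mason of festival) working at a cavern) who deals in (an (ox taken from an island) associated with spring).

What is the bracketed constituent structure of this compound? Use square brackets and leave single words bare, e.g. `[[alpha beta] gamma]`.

The outermost head in the paraphrase is "mason" (specifically "cavern festival mason"), modified by "spring island ox".
Within "spring island ox", the head is "ox" (specifically "island ox") and the modifier is "spring".
Within "island ox", the head is "ox" and the modifier is "island".
Within "cavern festival mason", the head is "mason" (specifically "festival mason") and the modifier is "cavern".
Within "festival mason", the head is "mason" and the modifier is "festival".
Assembled: [[spring [island ox]] [cavern [festival mason]]].

[[spring [island ox]] [cavern [festival mason]]]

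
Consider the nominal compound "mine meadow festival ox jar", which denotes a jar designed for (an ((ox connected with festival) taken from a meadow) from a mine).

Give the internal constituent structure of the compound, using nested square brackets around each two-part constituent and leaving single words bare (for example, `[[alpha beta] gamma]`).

[[mine [meadow [festival ox]]] jar]

The outermost head in the paraphrase is "jar", modified by "mine meadow festival ox".
"mine meadow festival ox" → head "ox" (specifically "meadow festival ox"), modifier "mine".
"meadow festival ox" → head "ox" (specifically "festival ox"), modifier "meadow".
"festival ox" → head "ox", modifier "festival".
Putting it together: [[mine [meadow [festival ox]]] jar].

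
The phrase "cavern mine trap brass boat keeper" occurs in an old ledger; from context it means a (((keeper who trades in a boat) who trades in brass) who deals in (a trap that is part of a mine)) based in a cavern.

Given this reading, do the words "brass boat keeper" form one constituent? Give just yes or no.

The paraphrase groups the words so that "brass boat keeper" is one unit: it corresponds to a single parenthesized sub-phrase.
The full structure is [cavern [[mine trap] [brass [boat keeper]]]], in which [brass boat keeper] is a constituent.

yes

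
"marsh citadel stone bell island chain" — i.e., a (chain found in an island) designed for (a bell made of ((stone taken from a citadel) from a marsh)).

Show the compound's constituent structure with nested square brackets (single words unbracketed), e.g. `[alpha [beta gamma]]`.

[[[marsh [citadel stone]] bell] [island chain]]

Whole compound: head "chain" (specifically "island chain"), modifier "marsh citadel stone bell".
Inside "marsh citadel stone bell": head "bell", modifier "marsh citadel stone".
Inside "marsh citadel stone": head "stone" (specifically "citadel stone"), modifier "marsh".
Inside "citadel stone": head "stone", modifier "citadel".
Inside "island chain": head "chain", modifier "island".
Putting it together: [[[marsh [citadel stone]] bell] [island chain]].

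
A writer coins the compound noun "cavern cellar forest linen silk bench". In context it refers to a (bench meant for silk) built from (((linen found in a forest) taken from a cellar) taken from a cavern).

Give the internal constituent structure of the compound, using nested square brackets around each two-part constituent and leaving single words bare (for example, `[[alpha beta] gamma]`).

[[cavern [cellar [forest linen]]] [silk bench]]

The outermost head in the paraphrase is "bench" (specifically "silk bench"), modified by "cavern cellar forest linen".
Inside "cavern cellar forest linen": head "linen" (specifically "cellar forest linen"), modifier "cavern".
Inside "cellar forest linen": head "linen" (specifically "forest linen"), modifier "cellar".
Inside "forest linen": head "linen", modifier "forest".
Inside "silk bench": head "bench", modifier "silk".
Putting it together: [[cavern [cellar [forest linen]]] [silk bench]].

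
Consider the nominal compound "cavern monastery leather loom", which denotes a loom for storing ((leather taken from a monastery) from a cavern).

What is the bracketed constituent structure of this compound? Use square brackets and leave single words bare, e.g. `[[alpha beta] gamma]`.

[[cavern [monastery leather]] loom]

Overall it is a kind of loom; the modifier is "cavern monastery leather".
"cavern monastery leather" → head "leather" (specifically "monastery leather"), modifier "cavern".
"monastery leather" → head "leather", modifier "monastery".
Putting it together: [[cavern [monastery leather]] loom].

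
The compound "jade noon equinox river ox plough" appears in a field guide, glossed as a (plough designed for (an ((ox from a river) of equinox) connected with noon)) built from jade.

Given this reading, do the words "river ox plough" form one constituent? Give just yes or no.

The top-level split is [jade] [noon equinox river ox plough]; the full structure is [jade [[noon [equinox [river ox]]] plough]].
"river ox plough" straddles a constituent boundary, so it is not a single unit.

no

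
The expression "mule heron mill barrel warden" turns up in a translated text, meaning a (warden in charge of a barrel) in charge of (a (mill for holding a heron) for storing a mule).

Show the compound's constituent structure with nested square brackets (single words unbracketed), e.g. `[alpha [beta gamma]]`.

Whole compound: head "warden" (specifically "barrel warden"), modifier "mule heron mill".
"mule heron mill" → head "mill" (specifically "heron mill"), modifier "mule".
"heron mill" → head "mill", modifier "heron".
"barrel warden" → head "warden", modifier "barrel".
Putting it together: [[mule [heron mill]] [barrel warden]].

[[mule [heron mill]] [barrel warden]]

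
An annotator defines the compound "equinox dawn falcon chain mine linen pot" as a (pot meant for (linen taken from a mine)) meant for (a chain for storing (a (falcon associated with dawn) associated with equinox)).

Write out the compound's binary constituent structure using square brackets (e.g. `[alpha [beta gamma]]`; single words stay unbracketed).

Whole compound: head "pot" (specifically "mine linen pot"), modifier "equinox dawn falcon chain".
Inside "equinox dawn falcon chain": head "chain", modifier "equinox dawn falcon".
Inside "equinox dawn falcon": head "falcon" (specifically "dawn falcon"), modifier "equinox".
Inside "dawn falcon": head "falcon", modifier "dawn".
Inside "mine linen pot": head "pot", modifier "mine linen".
Inside "mine linen": head "linen", modifier "mine".
Putting it together: [[[equinox [dawn falcon]] chain] [[mine linen] pot]].

[[[equinox [dawn falcon]] chain] [[mine linen] pot]]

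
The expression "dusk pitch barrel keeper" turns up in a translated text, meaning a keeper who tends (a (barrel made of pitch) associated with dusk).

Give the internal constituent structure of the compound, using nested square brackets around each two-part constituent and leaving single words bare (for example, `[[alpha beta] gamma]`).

[[dusk [pitch barrel]] keeper]

At the top level: head "keeper"; modifier "dusk pitch barrel".
"dusk pitch barrel" → head "barrel" (specifically "pitch barrel"), modifier "dusk".
"pitch barrel" → head "barrel", modifier "pitch".
Putting it together: [[dusk [pitch barrel]] keeper].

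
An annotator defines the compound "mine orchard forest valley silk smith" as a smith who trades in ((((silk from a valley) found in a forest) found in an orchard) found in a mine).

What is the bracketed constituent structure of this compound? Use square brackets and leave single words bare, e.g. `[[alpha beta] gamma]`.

[[mine [orchard [forest [valley silk]]]] smith]

Whole compound: head "smith", modifier "mine orchard forest valley silk".
"mine orchard forest valley silk" → head "silk" (specifically "orchard forest valley silk"), modifier "mine".
"orchard forest valley silk" → head "silk" (specifically "forest valley silk"), modifier "orchard".
"forest valley silk" → head "silk" (specifically "valley silk"), modifier "forest".
"valley silk" → head "silk", modifier "valley".
Putting it together: [[mine [orchard [forest [valley silk]]]] smith].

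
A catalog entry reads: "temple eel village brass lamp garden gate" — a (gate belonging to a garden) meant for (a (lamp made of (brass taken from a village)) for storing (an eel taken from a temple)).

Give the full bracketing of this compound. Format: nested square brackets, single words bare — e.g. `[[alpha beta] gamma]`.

[[[temple eel] [[village brass] lamp]] [garden gate]]

At the top level: head "gate" (specifically "garden gate"); modifier "temple eel village brass lamp".
"temple eel village brass lamp" → head "lamp" (specifically "village brass lamp"), modifier "temple eel".
"temple eel" → head "eel", modifier "temple".
"village brass lamp" → head "lamp", modifier "village brass".
"village brass" → head "brass", modifier "village".
"garden gate" → head "gate", modifier "garden".
Putting it together: [[[temple eel] [[village brass] lamp]] [garden gate]].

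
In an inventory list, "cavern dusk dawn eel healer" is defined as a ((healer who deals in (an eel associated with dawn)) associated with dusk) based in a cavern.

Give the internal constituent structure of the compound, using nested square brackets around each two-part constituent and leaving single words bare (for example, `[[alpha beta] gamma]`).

At the top level: head "healer" (specifically "dusk dawn eel healer"); modifier "cavern".
Within "dusk dawn eel healer", the head is "healer" (specifically "dawn eel healer") and the modifier is "dusk".
Within "dawn eel healer", the head is "healer" and the modifier is "dawn eel".
Within "dawn eel", the head is "eel" and the modifier is "dawn".
Putting it together: [cavern [dusk [[dawn eel] healer]]].

[cavern [dusk [[dawn eel] healer]]]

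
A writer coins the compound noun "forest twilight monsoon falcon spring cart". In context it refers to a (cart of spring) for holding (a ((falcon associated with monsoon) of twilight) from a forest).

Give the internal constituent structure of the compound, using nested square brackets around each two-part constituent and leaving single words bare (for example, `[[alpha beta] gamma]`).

[[forest [twilight [monsoon falcon]]] [spring cart]]

The outermost head in the paraphrase is "cart" (specifically "spring cart"), modified by "forest twilight monsoon falcon".
Inside "forest twilight monsoon falcon": head "falcon" (specifically "twilight monsoon falcon"), modifier "forest".
Inside "twilight monsoon falcon": head "falcon" (specifically "monsoon falcon"), modifier "twilight".
Inside "monsoon falcon": head "falcon", modifier "monsoon".
Inside "spring cart": head "cart", modifier "spring".
Putting it together: [[forest [twilight [monsoon falcon]]] [spring cart]].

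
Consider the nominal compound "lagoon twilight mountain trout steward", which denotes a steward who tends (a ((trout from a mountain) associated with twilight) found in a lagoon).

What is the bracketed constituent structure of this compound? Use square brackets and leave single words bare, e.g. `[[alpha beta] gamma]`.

At the top level: head "steward"; modifier "lagoon twilight mountain trout".
"lagoon twilight mountain trout" → head "trout" (specifically "twilight mountain trout"), modifier "lagoon".
"twilight mountain trout" → head "trout" (specifically "mountain trout"), modifier "twilight".
"mountain trout" → head "trout", modifier "mountain".
Putting it together: [[lagoon [twilight [mountain trout]]] steward].

[[lagoon [twilight [mountain trout]]] steward]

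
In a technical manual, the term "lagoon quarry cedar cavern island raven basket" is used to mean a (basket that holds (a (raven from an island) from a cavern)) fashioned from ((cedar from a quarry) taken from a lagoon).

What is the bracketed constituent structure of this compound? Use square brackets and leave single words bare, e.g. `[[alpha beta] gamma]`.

Overall it is a kind of basket (specifically "cavern island raven basket"); the modifier is "lagoon quarry cedar".
"lagoon quarry cedar" → head "cedar" (specifically "quarry cedar"), modifier "lagoon".
"quarry cedar" → head "cedar", modifier "quarry".
"cavern island raven basket" → head "basket", modifier "cavern island raven".
"cavern island raven" → head "raven" (specifically "island raven"), modifier "cavern".
"island raven" → head "raven", modifier "island".
Putting it together: [[lagoon [quarry cedar]] [[cavern [island raven]] basket]].

[[lagoon [quarry cedar]] [[cavern [island raven]] basket]]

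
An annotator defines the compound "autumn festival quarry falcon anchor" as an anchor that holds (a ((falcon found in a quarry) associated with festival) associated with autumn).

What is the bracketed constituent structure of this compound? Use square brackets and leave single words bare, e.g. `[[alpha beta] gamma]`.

[[autumn [festival [quarry falcon]]] anchor]

At the top level: head "anchor"; modifier "autumn festival quarry falcon".
Within "autumn festival quarry falcon", the head is "falcon" (specifically "festival quarry falcon") and the modifier is "autumn".
Within "festival quarry falcon", the head is "falcon" (specifically "quarry falcon") and the modifier is "festival".
Within "quarry falcon", the head is "falcon" and the modifier is "quarry".
Putting it together: [[autumn [festival [quarry falcon]]] anchor].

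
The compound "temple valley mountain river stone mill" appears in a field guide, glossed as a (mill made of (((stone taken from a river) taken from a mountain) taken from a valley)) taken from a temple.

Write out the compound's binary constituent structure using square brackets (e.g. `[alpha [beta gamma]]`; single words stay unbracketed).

[temple [[valley [mountain [river stone]]] mill]]

At the top level: head "mill" (specifically "valley mountain river stone mill"); modifier "temple".
Within "valley mountain river stone mill", the head is "mill" and the modifier is "valley mountain river stone".
Within "valley mountain river stone", the head is "stone" (specifically "mountain river stone") and the modifier is "valley".
Within "mountain river stone", the head is "stone" (specifically "river stone") and the modifier is "mountain".
Within "river stone", the head is "stone" and the modifier is "river".
Putting it together: [temple [[valley [mountain [river stone]]] mill]].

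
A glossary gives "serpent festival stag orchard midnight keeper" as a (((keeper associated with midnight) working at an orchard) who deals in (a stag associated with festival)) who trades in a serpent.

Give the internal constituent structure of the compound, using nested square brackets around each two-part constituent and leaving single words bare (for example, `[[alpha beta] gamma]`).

[serpent [[festival stag] [orchard [midnight keeper]]]]

Whole compound: head "keeper" (specifically "festival stag orchard midnight keeper"), modifier "serpent".
"festival stag orchard midnight keeper" → head "keeper" (specifically "orchard midnight keeper"), modifier "festival stag".
"festival stag" → head "stag", modifier "festival".
"orchard midnight keeper" → head "keeper" (specifically "midnight keeper"), modifier "orchard".
"midnight keeper" → head "keeper", modifier "midnight".
So the structure is [serpent [[festival stag] [orchard [midnight keeper]]]].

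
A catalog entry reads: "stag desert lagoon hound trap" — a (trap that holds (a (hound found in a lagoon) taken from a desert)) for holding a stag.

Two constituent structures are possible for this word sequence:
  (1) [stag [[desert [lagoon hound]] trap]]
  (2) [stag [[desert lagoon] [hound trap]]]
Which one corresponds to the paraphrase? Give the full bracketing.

The paraphrase's head is the "trap" part ("desert lagoon hound trap"); its modifier is "stag".
That top-level split, carried through the inner groups, gives [stag [[desert [lagoon hound]] trap]].

[stag [[desert [lagoon hound]] trap]]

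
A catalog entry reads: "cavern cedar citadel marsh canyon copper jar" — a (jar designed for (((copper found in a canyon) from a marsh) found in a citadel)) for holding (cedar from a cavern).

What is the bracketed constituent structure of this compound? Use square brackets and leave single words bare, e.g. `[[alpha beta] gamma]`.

Whole compound: head "jar" (specifically "citadel marsh canyon copper jar"), modifier "cavern cedar".
"cavern cedar" → head "cedar", modifier "cavern".
"citadel marsh canyon copper jar" → head "jar", modifier "citadel marsh canyon copper".
"citadel marsh canyon copper" → head "copper" (specifically "marsh canyon copper"), modifier "citadel".
"marsh canyon copper" → head "copper" (specifically "canyon copper"), modifier "marsh".
"canyon copper" → head "copper", modifier "canyon".
So the structure is [[cavern cedar] [[citadel [marsh [canyon copper]]] jar]].

[[cavern cedar] [[citadel [marsh [canyon copper]]] jar]]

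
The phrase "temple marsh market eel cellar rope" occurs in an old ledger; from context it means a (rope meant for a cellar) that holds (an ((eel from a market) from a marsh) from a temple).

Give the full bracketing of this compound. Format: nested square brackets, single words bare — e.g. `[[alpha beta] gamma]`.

[[temple [marsh [market eel]]] [cellar rope]]

The outermost head in the paraphrase is "rope" (specifically "cellar rope"), modified by "temple marsh market eel".
Inside "temple marsh market eel": head "eel" (specifically "marsh market eel"), modifier "temple".
Inside "marsh market eel": head "eel" (specifically "market eel"), modifier "marsh".
Inside "market eel": head "eel", modifier "market".
Inside "cellar rope": head "rope", modifier "cellar".
So the structure is [[temple [marsh [market eel]]] [cellar rope]].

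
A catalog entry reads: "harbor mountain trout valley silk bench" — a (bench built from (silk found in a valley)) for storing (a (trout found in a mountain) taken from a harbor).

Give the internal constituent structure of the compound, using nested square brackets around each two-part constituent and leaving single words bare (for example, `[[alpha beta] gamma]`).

Overall it is a kind of bench (specifically "valley silk bench"); the modifier is "harbor mountain trout".
Within "harbor mountain trout", the head is "trout" (specifically "mountain trout") and the modifier is "harbor".
Within "mountain trout", the head is "trout" and the modifier is "mountain".
Within "valley silk bench", the head is "bench" and the modifier is "valley silk".
Within "valley silk", the head is "silk" and the modifier is "valley".
So the structure is [[harbor [mountain trout]] [[valley silk] bench]].

[[harbor [mountain trout]] [[valley silk] bench]]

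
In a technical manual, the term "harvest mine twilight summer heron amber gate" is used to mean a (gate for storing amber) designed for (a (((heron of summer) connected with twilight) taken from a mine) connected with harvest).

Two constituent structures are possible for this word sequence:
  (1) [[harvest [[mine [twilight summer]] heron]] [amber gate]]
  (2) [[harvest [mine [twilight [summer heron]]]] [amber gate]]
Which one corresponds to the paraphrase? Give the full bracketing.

The paraphrase's head is the "gate" part ("amber gate"); its modifier is "harvest mine twilight summer heron".
That top-level split, carried through the inner groups, gives [[harvest [mine [twilight [summer heron]]]] [amber gate]].

[[harvest [mine [twilight [summer heron]]]] [amber gate]]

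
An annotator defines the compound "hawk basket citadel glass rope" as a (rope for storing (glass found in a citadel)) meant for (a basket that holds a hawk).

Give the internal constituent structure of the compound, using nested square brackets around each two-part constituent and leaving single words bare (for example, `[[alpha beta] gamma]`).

The outermost head in the paraphrase is "rope" (specifically "citadel glass rope"), modified by "hawk basket".
Within "hawk basket", the head is "basket" and the modifier is "hawk".
Within "citadel glass rope", the head is "rope" and the modifier is "citadel glass".
Within "citadel glass", the head is "glass" and the modifier is "citadel".
Putting it together: [[hawk basket] [[citadel glass] rope]].

[[hawk basket] [[citadel glass] rope]]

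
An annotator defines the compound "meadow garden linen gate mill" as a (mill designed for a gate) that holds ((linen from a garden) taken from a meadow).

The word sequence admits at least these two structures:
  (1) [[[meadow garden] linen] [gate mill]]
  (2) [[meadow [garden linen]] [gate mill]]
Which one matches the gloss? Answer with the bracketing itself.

[[meadow [garden linen]] [gate mill]]

The paraphrase's head is the "mill" part ("gate mill"); its modifier is "meadow garden linen".
That top-level split, carried through the inner groups, gives [[meadow [garden linen]] [gate mill]].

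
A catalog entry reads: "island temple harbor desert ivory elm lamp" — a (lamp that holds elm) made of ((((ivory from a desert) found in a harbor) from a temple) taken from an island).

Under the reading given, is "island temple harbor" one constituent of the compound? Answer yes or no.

no

The top-level split is [island temple harbor desert ivory] [elm lamp]; the full structure is [[island [temple [harbor [desert ivory]]]] [elm lamp]].
"island temple harbor" straddles a constituent boundary, so it is not a single unit.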